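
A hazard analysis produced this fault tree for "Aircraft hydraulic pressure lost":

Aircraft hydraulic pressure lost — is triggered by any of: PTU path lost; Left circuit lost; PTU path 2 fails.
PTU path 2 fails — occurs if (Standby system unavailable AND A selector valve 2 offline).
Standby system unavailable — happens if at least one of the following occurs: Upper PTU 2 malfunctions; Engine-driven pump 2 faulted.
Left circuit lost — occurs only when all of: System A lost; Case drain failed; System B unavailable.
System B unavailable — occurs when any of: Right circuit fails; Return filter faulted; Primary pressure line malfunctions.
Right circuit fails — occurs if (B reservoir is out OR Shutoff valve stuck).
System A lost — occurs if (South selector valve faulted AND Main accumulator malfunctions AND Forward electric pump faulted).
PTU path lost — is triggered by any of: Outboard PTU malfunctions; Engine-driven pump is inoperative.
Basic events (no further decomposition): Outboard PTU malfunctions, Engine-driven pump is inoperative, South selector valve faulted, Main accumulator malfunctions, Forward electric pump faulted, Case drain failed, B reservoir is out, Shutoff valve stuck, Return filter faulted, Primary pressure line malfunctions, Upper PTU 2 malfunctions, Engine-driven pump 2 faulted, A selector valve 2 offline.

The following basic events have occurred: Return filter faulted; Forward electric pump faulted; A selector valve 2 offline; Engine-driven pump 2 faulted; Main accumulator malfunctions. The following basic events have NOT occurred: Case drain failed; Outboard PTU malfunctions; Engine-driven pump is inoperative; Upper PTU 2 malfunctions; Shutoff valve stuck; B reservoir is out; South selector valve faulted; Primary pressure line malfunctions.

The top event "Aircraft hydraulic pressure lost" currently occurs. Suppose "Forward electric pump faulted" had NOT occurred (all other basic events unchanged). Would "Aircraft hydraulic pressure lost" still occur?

Yes

Counterfactual: set "Forward electric pump faulted" to not occurred.
PTU path lost [OR]: Outboard PTU malfunctions=not, Engine-driven pump is inoperative=not → no input occurs → does not occur.
System A lost [AND]: South selector valve faulted=not, Main accumulator malfunctions=occurs, Forward electric pump faulted=not → not all inputs occur → does not occur.
Right circuit fails [OR]: B reservoir is out=not, Shutoff valve stuck=not → no input occurs → does not occur.
System B unavailable [OR]: Right circuit fails=not, Return filter faulted=occurs, Primary pressure line malfunctions=not → at least one input occurs → occurs.
Left circuit lost [AND]: System A lost=not, Case drain failed=not, System B unavailable=occurs → not all inputs occur → does not occur.
Standby system unavailable [OR]: Upper PTU 2 malfunctions=not, Engine-driven pump 2 faulted=occurs → at least one input occurs → occurs.
PTU path 2 fails [AND]: Standby system unavailable=occurs, A selector valve 2 offline=occurs → all inputs occur → occurs.
Aircraft hydraulic pressure lost [OR]: PTU path lost=not, Left circuit lost=not, PTU path 2 fails=occurs → at least one input occurs → occurs.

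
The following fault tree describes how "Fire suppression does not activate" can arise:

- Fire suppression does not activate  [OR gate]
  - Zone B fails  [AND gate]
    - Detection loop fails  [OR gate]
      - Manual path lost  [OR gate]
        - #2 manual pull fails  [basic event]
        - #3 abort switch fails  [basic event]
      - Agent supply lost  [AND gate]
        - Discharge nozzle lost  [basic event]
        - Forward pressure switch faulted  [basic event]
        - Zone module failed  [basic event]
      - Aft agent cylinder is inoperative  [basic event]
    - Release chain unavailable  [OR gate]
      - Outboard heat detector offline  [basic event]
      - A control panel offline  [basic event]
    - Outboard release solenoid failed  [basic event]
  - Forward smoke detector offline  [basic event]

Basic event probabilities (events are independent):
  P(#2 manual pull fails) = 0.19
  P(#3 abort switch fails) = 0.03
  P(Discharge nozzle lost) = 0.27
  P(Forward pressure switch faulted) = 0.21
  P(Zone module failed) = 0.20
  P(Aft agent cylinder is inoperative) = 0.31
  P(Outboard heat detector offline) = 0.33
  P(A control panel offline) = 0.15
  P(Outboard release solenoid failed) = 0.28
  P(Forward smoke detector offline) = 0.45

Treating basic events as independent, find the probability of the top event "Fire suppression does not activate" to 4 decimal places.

0.4808

P(Manual path lost) [OR] = 1 − (1−0.19) × (1−0.03) = 0.214300
P(Agent supply lost) [AND] = 0.27 × 0.21 × 0.20 = 0.011340
P(Detection loop fails) [OR] = 1 − (1−0.214300) × (1−0.011340) × (1−0.31) = 0.464015
P(Release chain unavailable) [OR] = 1 − (1−0.33) × (1−0.15) = 0.430500
P(Zone B fails) [AND] = 0.464015 × 0.430500 × 0.28 = 0.055932
P(Fire suppression does not activate) [OR] = 1 − (1−0.055932) × (1−0.45) = 0.480763
Rounded to 4 decimal places: P(Fire suppression does not activate) ≈ 0.4808.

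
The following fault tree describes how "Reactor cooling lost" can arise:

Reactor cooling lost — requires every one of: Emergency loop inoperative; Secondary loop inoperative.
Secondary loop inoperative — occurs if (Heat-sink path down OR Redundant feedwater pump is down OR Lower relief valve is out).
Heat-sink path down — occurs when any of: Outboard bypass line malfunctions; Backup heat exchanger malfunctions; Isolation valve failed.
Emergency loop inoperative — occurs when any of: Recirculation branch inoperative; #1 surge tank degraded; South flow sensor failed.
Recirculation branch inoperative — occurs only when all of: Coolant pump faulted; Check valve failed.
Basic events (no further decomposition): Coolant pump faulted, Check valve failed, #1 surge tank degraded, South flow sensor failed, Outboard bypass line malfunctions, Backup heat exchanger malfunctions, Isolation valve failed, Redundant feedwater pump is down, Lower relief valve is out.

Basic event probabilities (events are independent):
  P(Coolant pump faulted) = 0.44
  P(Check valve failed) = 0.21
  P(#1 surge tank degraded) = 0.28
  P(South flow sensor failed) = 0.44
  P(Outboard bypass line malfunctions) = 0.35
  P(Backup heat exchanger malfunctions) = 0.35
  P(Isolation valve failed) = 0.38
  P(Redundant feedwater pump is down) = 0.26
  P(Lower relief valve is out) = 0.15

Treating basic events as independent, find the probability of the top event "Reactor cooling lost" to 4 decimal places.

P(Recirculation branch inoperative) [AND] = 0.44 × 0.21 = 0.092400
P(Emergency loop inoperative) [OR] = 1 − (1−0.092400) × (1−0.28) × (1−0.44) = 0.634056
P(Heat-sink path down) [OR] = 1 − (1−0.35) × (1−0.35) × (1−0.38) = 0.738050
P(Secondary loop inoperative) [OR] = 1 − (1−0.738050) × (1−0.26) × (1−0.15) = 0.835233
P(Reactor cooling lost) [AND] = 0.634056 × 0.835233 = 0.529584
Rounded to 4 decimal places: P(Reactor cooling lost) ≈ 0.5296.

0.5296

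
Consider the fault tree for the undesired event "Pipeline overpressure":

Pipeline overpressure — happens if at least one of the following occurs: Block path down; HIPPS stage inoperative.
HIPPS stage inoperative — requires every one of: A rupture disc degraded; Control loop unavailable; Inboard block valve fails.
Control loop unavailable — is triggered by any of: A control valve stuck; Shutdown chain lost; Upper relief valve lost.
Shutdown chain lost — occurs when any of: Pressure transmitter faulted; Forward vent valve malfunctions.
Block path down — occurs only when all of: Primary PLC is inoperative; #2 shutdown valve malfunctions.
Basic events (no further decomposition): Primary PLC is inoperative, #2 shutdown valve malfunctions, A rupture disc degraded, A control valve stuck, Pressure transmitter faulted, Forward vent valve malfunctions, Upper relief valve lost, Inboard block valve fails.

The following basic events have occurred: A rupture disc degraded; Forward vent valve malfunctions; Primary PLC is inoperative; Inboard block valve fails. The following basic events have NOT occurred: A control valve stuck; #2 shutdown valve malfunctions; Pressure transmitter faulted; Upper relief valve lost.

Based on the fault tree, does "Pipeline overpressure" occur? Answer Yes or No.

Yes

Block path down [AND]: Primary PLC is inoperative=occurs, #2 shutdown valve malfunctions=not → not all inputs occur → does not occur.
Shutdown chain lost [OR]: Pressure transmitter faulted=not, Forward vent valve malfunctions=occurs → at least one input occurs → occurs.
Control loop unavailable [OR]: A control valve stuck=not, Shutdown chain lost=occurs, Upper relief valve lost=not → at least one input occurs → occurs.
HIPPS stage inoperative [AND]: A rupture disc degraded=occurs, Control loop unavailable=occurs, Inboard block valve fails=occurs → all inputs occur → occurs.
Pipeline overpressure [OR]: Block path down=not, HIPPS stage inoperative=occurs → at least one input occurs → occurs.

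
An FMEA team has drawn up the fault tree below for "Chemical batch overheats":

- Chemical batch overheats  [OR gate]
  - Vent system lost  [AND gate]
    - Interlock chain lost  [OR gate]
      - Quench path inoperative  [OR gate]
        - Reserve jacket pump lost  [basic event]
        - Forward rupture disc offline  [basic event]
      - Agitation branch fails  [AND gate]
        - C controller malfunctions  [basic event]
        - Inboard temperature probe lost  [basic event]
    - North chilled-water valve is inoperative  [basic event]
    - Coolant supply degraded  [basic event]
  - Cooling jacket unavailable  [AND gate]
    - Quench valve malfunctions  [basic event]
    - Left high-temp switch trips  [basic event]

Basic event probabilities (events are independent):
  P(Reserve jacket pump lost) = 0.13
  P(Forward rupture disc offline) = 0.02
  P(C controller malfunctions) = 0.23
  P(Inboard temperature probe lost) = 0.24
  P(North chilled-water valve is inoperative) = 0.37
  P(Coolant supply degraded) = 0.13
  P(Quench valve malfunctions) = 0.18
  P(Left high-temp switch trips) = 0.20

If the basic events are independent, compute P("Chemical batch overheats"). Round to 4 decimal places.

P(Quench path inoperative) [OR] = 1 − (1−0.13) × (1−0.02) = 0.147400
P(Agitation branch fails) [AND] = 0.23 × 0.24 = 0.055200
P(Interlock chain lost) [OR] = 1 − (1−0.147400) × (1−0.055200) = 0.194464
P(Vent system lost) [AND] = 0.194464 × 0.37 × 0.13 = 0.009354
P(Cooling jacket unavailable) [AND] = 0.18 × 0.20 = 0.036000
P(Chemical batch overheats) [OR] = 1 − (1−0.009354) × (1−0.036000) = 0.045017
Rounded to 4 decimal places: P(Chemical batch overheats) ≈ 0.0450.

0.0450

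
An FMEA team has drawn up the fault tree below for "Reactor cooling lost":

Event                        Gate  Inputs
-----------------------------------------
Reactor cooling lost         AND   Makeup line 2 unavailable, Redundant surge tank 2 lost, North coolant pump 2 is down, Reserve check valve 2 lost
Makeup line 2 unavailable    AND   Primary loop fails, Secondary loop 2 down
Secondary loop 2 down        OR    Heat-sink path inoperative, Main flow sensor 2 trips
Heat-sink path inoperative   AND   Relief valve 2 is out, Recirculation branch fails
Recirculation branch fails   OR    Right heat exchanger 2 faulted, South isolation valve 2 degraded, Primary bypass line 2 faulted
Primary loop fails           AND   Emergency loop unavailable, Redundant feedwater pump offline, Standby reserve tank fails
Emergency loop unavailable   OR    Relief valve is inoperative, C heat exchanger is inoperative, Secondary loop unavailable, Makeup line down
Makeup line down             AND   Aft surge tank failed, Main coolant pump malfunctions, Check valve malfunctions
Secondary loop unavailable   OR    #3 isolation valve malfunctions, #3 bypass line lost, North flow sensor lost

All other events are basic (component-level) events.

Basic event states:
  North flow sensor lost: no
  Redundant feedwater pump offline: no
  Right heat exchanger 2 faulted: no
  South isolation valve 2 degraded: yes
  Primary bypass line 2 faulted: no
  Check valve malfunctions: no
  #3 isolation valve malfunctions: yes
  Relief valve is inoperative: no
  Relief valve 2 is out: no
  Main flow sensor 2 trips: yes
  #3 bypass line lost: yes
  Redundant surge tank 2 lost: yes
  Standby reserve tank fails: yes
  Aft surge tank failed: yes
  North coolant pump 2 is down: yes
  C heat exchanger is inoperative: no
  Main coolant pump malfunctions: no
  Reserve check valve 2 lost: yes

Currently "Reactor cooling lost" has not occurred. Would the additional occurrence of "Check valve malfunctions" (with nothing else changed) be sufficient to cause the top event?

No

Counterfactual: set "Check valve malfunctions" to occurred.
Secondary loop unavailable [OR]: #3 isolation valve malfunctions=occurs, #3 bypass line lost=occurs, North flow sensor lost=not → at least one input occurs → occurs.
Makeup line down [AND]: Aft surge tank failed=occurs, Main coolant pump malfunctions=not, Check valve malfunctions=occurs → not all inputs occur → does not occur.
Emergency loop unavailable [OR]: Relief valve is inoperative=not, C heat exchanger is inoperative=not, Secondary loop unavailable=occurs, Makeup line down=not → at least one input occurs → occurs.
Primary loop fails [AND]: Emergency loop unavailable=occurs, Redundant feedwater pump offline=not, Standby reserve tank fails=occurs → not all inputs occur → does not occur.
Recirculation branch fails [OR]: Right heat exchanger 2 faulted=not, South isolation valve 2 degraded=occurs, Primary bypass line 2 faulted=not → at least one input occurs → occurs.
Heat-sink path inoperative [AND]: Relief valve 2 is out=not, Recirculation branch fails=occurs → not all inputs occur → does not occur.
Secondary loop 2 down [OR]: Heat-sink path inoperative=not, Main flow sensor 2 trips=occurs → at least one input occurs → occurs.
Makeup line 2 unavailable [AND]: Primary loop fails=not, Secondary loop 2 down=occurs → not all inputs occur → does not occur.
Reactor cooling lost [AND]: Makeup line 2 unavailable=not, Redundant surge tank 2 lost=occurs, North coolant pump 2 is down=occurs, Reserve check valve 2 lost=occurs → not all inputs occur → does not occur.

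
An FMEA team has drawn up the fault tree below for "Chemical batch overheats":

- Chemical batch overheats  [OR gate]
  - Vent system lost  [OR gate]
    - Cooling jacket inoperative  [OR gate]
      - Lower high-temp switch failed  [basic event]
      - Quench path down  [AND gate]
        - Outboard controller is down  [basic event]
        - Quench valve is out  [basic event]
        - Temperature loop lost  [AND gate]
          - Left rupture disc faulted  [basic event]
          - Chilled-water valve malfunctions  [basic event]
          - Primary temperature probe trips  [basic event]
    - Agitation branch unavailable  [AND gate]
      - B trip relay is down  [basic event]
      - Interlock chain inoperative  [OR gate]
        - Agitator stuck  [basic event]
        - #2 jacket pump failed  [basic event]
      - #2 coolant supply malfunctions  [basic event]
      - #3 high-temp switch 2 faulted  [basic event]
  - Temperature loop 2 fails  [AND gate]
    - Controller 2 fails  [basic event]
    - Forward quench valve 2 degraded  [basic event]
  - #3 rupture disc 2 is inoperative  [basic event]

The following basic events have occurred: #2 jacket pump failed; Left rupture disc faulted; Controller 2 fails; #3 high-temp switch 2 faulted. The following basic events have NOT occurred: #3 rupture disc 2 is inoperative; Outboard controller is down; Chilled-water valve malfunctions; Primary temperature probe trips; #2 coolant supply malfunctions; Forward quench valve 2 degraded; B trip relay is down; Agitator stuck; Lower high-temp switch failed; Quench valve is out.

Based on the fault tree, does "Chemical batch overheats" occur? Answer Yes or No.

Temperature loop lost [AND]: Left rupture disc faulted=occurs, Chilled-water valve malfunctions=not, Primary temperature probe trips=not → not all inputs occur → does not occur.
Quench path down [AND]: Outboard controller is down=not, Quench valve is out=not, Temperature loop lost=not → not all inputs occur → does not occur.
Cooling jacket inoperative [OR]: Lower high-temp switch failed=not, Quench path down=not → no input occurs → does not occur.
Interlock chain inoperative [OR]: Agitator stuck=not, #2 jacket pump failed=occurs → at least one input occurs → occurs.
Agitation branch unavailable [AND]: B trip relay is down=not, Interlock chain inoperative=occurs, #2 coolant supply malfunctions=not, #3 high-temp switch 2 faulted=occurs → not all inputs occur → does not occur.
Vent system lost [OR]: Cooling jacket inoperative=not, Agitation branch unavailable=not → no input occurs → does not occur.
Temperature loop 2 fails [AND]: Controller 2 fails=occurs, Forward quench valve 2 degraded=not → not all inputs occur → does not occur.
Chemical batch overheats [OR]: Vent system lost=not, Temperature loop 2 fails=not, #3 rupture disc 2 is inoperative=not → no input occurs → does not occur.

No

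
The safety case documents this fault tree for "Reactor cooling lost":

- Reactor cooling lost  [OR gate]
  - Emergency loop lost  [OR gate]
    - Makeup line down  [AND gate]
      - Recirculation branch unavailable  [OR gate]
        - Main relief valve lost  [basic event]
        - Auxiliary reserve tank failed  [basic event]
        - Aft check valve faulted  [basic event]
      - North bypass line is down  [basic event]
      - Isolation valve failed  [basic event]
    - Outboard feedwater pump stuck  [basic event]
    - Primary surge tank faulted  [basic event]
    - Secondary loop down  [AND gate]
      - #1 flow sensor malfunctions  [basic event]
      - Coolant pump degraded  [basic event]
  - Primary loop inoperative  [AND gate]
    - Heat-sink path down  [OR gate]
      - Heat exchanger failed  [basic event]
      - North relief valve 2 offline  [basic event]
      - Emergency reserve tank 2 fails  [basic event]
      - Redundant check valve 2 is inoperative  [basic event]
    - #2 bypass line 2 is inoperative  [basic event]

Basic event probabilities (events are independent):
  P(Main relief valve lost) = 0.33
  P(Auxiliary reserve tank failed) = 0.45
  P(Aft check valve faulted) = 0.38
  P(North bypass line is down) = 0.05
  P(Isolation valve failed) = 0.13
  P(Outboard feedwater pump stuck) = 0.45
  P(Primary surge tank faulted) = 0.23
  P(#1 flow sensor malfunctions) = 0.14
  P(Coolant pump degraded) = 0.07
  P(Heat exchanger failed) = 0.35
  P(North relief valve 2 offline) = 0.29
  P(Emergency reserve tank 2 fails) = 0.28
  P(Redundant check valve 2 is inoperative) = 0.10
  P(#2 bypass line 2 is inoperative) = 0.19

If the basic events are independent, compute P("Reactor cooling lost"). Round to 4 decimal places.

P(Recirculation branch unavailable) [OR] = 1 − (1−0.33) × (1−0.45) × (1−0.38) = 0.771530
P(Makeup line down) [AND] = 0.771530 × 0.05 × 0.13 = 0.005015
P(Secondary loop down) [AND] = 0.14 × 0.07 = 0.009800
P(Emergency loop lost) [OR] = 1 − (1−0.005015) × (1−0.45) × (1−0.23) × (1−0.009800) = 0.582753
P(Heat-sink path down) [OR] = 1 − (1−0.35) × (1−0.29) × (1−0.28) × (1−0.10) = 0.700948
P(Primary loop inoperative) [AND] = 0.700948 × 0.19 = 0.133180
P(Reactor cooling lost) [OR] = 1 − (1−0.582753) × (1−0.133180) = 0.638322
Rounded to 4 decimal places: P(Reactor cooling lost) ≈ 0.6383.

0.6383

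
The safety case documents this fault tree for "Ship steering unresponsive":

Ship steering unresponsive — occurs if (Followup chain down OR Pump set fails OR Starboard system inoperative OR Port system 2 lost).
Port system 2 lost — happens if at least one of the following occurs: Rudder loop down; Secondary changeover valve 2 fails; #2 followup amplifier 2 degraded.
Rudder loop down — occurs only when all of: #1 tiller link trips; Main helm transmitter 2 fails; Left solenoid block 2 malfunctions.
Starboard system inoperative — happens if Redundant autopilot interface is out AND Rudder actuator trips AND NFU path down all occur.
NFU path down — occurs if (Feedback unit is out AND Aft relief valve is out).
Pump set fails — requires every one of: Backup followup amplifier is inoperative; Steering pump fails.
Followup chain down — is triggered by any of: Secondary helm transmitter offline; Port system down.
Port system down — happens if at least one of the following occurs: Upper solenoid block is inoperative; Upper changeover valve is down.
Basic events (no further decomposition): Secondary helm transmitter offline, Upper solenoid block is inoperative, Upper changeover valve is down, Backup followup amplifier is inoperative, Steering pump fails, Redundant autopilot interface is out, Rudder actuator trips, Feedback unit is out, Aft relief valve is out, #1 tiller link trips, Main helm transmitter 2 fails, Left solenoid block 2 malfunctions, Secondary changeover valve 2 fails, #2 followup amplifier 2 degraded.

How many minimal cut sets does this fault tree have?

Port system down [OR]: union of children's cut sets → 2 cut set(s).
Followup chain down [OR]: union of children's cut sets → 3 cut set(s).
Pump set fails [AND]: one cut set from each child combined → 1 × 1 = 1 cut set(s).
NFU path down [AND]: one cut set from each child combined → 1 × 1 = 1 cut set(s).
Starboard system inoperative [AND]: one cut set from each child combined → 1 × 1 × 1 = 1 cut set(s).
Rudder loop down [AND]: one cut set from each child combined → 1 × 1 × 1 = 1 cut set(s).
Port system 2 lost [OR]: union of children's cut sets → 3 cut set(s).
Ship steering unresponsive [OR]: union of children's cut sets → 8 cut set(s).
Minimal cut sets: {Secondary helm transmitter offline}; {Upper solenoid block is inoperative}; {Upper changeover valve is down}; {Backup followup amplifier is inoperative, Steering pump fails}; {Aft relief valve is out, Feedback unit is out, Redundant autopilot interface is out, Rudder actuator trips}; {#1 tiller link trips, Left solenoid block 2 malfunctions, Main helm transmitter 2 fails}; {Secondary changeover valve 2 fails}; {#2 followup amplifier 2 degraded}.

8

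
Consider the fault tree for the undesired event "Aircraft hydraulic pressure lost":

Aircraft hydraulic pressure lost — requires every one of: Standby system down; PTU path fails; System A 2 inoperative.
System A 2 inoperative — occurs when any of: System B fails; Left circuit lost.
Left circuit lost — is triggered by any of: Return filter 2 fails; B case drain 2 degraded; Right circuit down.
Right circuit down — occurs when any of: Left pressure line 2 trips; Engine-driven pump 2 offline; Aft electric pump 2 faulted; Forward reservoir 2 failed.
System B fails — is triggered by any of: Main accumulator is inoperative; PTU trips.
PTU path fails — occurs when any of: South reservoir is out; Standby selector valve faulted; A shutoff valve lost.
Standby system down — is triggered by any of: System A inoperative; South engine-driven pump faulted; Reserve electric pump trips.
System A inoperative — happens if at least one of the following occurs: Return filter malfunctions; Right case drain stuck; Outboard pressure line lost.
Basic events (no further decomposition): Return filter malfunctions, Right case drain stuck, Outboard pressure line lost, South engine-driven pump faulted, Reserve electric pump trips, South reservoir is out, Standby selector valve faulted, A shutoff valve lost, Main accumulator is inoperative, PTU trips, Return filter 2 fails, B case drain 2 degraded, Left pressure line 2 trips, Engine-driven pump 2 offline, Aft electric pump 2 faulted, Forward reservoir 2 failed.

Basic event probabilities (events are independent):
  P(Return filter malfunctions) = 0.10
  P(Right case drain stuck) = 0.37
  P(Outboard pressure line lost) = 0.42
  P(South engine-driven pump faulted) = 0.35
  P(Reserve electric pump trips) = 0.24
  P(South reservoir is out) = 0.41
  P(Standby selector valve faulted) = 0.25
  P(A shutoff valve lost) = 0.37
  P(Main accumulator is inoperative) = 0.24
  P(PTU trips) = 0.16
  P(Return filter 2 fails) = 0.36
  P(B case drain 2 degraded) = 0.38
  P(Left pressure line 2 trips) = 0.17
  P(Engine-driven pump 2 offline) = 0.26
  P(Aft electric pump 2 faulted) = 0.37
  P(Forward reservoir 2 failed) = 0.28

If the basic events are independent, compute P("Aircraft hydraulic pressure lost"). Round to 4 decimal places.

P(System A inoperative) [OR] = 1 − (1−0.10) × (1−0.37) × (1−0.42) = 0.671140
P(Standby system down) [OR] = 1 − (1−0.671140) × (1−0.35) × (1−0.24) = 0.837543
P(PTU path fails) [OR] = 1 − (1−0.41) × (1−0.25) × (1−0.37) = 0.721225
P(System B fails) [OR] = 1 − (1−0.24) × (1−0.16) = 0.361600
P(Right circuit down) [OR] = 1 − (1−0.17) × (1−0.26) × (1−0.37) × (1−0.28) = 0.721399
P(Left circuit lost) [OR] = 1 − (1−0.36) × (1−0.38) × (1−0.721399) = 0.889451
P(System A 2 inoperative) [OR] = 1 − (1−0.361600) × (1−0.889451) = 0.929426
P(Aircraft hydraulic pressure lost) [AND] = 0.837543 × 0.721225 × 0.929426 = 0.561426
Rounded to 4 decimal places: P(Aircraft hydraulic pressure lost) ≈ 0.5614.

0.5614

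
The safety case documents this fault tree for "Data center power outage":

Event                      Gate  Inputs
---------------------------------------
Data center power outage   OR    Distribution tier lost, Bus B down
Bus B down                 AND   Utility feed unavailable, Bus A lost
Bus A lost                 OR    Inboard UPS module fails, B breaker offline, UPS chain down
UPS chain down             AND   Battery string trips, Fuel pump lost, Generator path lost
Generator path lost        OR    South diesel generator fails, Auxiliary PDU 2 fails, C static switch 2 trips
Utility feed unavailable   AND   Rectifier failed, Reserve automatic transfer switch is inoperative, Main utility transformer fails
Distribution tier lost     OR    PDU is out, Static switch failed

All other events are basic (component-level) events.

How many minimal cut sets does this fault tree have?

7

Distribution tier lost [OR]: union of children's cut sets → 2 cut set(s).
Utility feed unavailable [AND]: one cut set from each child combined → 1 × 1 × 1 = 1 cut set(s).
Generator path lost [OR]: union of children's cut sets → 3 cut set(s).
UPS chain down [AND]: one cut set from each child combined → 1 × 1 × 3 = 3 cut set(s).
Bus A lost [OR]: union of children's cut sets → 5 cut set(s).
Bus B down [AND]: one cut set from each child combined → 1 × 5 = 5 cut set(s).
Data center power outage [OR]: union of children's cut sets → 7 cut set(s).
Minimal cut sets: {PDU is out}; {Static switch failed}; {Inboard UPS module fails, Main utility transformer fails, Rectifier failed, Reserve automatic transfer switch is inoperative}; {B breaker offline, Main utility transformer fails, Rectifier failed, Reserve automatic transfer switch is inoperative}; {Battery string trips, Fuel pump lost, Main utility transformer fails, Rectifier failed, Reserve automatic transfer switch is inoperative, South diesel generator fails}; {Auxiliary PDU 2 fails, Battery string trips, Fuel pump lost, Main utility transformer fails, Rectifier failed, Reserve automatic transfer switch is inoperative}; {Battery string trips, C static switch 2 trips, Fuel pump lost, Main utility transformer fails, Rectifier failed, Reserve automatic transfer switch is inoperative}.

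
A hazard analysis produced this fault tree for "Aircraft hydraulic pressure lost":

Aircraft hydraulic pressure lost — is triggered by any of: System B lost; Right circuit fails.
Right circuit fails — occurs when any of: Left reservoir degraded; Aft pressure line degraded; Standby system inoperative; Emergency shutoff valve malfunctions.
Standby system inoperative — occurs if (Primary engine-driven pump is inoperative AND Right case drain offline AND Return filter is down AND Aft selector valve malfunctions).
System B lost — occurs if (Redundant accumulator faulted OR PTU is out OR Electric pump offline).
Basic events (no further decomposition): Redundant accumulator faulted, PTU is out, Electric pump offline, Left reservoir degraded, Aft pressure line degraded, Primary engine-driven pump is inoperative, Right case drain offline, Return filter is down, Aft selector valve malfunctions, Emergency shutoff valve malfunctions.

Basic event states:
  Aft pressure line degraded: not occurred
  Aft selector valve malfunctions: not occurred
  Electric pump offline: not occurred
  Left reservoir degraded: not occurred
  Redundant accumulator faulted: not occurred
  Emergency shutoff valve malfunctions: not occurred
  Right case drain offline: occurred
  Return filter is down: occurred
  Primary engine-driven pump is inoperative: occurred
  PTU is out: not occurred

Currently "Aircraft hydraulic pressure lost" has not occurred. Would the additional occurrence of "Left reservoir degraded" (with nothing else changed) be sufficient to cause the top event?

Yes

Counterfactual: set "Left reservoir degraded" to occurred.
System B lost [OR]: Redundant accumulator faulted=not, PTU is out=not, Electric pump offline=not → no input occurs → does not occur.
Standby system inoperative [AND]: Primary engine-driven pump is inoperative=occurs, Right case drain offline=occurs, Return filter is down=occurs, Aft selector valve malfunctions=not → not all inputs occur → does not occur.
Right circuit fails [OR]: Left reservoir degraded=occurs, Aft pressure line degraded=not, Standby system inoperative=not, Emergency shutoff valve malfunctions=not → at least one input occurs → occurs.
Aircraft hydraulic pressure lost [OR]: System B lost=not, Right circuit fails=occurs → at least one input occurs → occurs.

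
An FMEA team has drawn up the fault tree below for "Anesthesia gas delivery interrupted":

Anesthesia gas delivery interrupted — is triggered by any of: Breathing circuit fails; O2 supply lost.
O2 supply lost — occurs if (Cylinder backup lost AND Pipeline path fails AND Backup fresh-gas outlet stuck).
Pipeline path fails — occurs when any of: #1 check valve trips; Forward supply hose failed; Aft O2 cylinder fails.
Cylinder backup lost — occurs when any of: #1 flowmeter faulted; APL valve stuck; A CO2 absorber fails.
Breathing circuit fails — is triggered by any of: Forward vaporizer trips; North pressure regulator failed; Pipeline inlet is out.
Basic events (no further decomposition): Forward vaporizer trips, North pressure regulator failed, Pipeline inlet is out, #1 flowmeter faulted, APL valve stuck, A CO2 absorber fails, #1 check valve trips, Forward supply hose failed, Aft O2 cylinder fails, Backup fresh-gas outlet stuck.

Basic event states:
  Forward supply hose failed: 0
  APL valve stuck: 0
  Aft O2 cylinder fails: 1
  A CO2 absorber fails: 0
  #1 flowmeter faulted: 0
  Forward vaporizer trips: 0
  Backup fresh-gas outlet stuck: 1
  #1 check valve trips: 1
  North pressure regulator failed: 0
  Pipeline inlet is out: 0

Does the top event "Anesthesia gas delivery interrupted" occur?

No

Breathing circuit fails [OR]: Forward vaporizer trips=not, North pressure regulator failed=not, Pipeline inlet is out=not → no input occurs → does not occur.
Cylinder backup lost [OR]: #1 flowmeter faulted=not, APL valve stuck=not, A CO2 absorber fails=not → no input occurs → does not occur.
Pipeline path fails [OR]: #1 check valve trips=occurs, Forward supply hose failed=not, Aft O2 cylinder fails=occurs → at least one input occurs → occurs.
O2 supply lost [AND]: Cylinder backup lost=not, Pipeline path fails=occurs, Backup fresh-gas outlet stuck=occurs → not all inputs occur → does not occur.
Anesthesia gas delivery interrupted [OR]: Breathing circuit fails=not, O2 supply lost=not → no input occurs → does not occur.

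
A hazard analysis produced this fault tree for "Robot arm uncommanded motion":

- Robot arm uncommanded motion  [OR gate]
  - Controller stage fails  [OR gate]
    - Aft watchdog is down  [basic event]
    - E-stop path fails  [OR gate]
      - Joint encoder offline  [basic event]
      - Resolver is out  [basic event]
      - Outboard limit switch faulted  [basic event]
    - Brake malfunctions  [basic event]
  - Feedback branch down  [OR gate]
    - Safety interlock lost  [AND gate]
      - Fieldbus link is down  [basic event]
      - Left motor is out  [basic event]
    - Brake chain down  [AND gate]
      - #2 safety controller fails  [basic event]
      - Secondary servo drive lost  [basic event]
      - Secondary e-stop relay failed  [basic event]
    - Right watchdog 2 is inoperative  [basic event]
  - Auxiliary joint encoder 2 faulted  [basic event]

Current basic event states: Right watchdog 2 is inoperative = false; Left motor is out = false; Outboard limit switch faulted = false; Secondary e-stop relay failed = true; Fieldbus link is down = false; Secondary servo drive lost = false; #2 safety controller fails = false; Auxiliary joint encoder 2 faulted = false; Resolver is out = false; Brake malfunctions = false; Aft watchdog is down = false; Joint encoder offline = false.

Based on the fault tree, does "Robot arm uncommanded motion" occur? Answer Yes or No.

E-stop path fails [OR]: Joint encoder offline=not, Resolver is out=not, Outboard limit switch faulted=not → no input occurs → does not occur.
Controller stage fails [OR]: Aft watchdog is down=not, E-stop path fails=not, Brake malfunctions=not → no input occurs → does not occur.
Safety interlock lost [AND]: Fieldbus link is down=not, Left motor is out=not → not all inputs occur → does not occur.
Brake chain down [AND]: #2 safety controller fails=not, Secondary servo drive lost=not, Secondary e-stop relay failed=occurs → not all inputs occur → does not occur.
Feedback branch down [OR]: Safety interlock lost=not, Brake chain down=not, Right watchdog 2 is inoperative=not → no input occurs → does not occur.
Robot arm uncommanded motion [OR]: Controller stage fails=not, Feedback branch down=not, Auxiliary joint encoder 2 faulted=not → no input occurs → does not occur.

No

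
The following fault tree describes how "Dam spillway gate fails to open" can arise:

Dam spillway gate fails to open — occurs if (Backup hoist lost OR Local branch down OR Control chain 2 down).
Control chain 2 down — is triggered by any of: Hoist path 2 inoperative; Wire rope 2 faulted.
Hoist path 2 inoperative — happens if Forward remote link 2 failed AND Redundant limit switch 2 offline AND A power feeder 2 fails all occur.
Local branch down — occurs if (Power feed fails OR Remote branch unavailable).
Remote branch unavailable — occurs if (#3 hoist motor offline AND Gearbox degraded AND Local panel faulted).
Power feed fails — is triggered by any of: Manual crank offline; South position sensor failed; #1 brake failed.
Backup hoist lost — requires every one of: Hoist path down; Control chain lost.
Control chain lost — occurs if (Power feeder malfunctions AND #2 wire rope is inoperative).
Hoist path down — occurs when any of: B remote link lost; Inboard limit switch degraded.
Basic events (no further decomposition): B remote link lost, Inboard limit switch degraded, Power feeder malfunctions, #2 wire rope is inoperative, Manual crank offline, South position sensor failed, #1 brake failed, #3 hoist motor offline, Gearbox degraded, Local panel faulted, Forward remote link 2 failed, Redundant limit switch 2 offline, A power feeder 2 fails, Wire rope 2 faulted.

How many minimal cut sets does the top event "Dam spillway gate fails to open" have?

Hoist path down [OR]: union of children's cut sets → 2 cut set(s).
Control chain lost [AND]: one cut set from each child combined → 1 × 1 = 1 cut set(s).
Backup hoist lost [AND]: one cut set from each child combined → 2 × 1 = 2 cut set(s).
Power feed fails [OR]: union of children's cut sets → 3 cut set(s).
Remote branch unavailable [AND]: one cut set from each child combined → 1 × 1 × 1 = 1 cut set(s).
Local branch down [OR]: union of children's cut sets → 4 cut set(s).
Hoist path 2 inoperative [AND]: one cut set from each child combined → 1 × 1 × 1 = 1 cut set(s).
Control chain 2 down [OR]: union of children's cut sets → 2 cut set(s).
Dam spillway gate fails to open [OR]: union of children's cut sets → 8 cut set(s).
Minimal cut sets: {#2 wire rope is inoperative, B remote link lost, Power feeder malfunctions}; {#2 wire rope is inoperative, Inboard limit switch degraded, Power feeder malfunctions}; {Manual crank offline}; {South position sensor failed}; {#1 brake failed}; {#3 hoist motor offline, Gearbox degraded, Local panel faulted}; {A power feeder 2 fails, Forward remote link 2 failed, Redundant limit switch 2 offline}; {Wire rope 2 faulted}.

8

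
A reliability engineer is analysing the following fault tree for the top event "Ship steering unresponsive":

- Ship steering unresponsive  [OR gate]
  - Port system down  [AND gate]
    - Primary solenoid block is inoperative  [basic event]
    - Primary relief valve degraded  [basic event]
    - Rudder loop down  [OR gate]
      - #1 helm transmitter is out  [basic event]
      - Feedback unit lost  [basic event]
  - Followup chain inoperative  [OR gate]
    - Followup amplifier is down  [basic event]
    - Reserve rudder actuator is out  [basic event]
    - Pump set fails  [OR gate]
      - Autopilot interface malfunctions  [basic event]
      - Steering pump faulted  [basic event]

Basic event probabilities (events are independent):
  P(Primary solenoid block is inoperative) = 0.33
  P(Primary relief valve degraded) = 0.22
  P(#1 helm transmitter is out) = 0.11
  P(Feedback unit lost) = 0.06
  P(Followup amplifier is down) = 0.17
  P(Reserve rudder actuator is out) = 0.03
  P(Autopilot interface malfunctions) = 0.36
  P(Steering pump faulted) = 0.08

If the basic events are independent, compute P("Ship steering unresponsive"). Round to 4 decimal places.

0.5316

P(Rudder loop down) [OR] = 1 − (1−0.11) × (1−0.06) = 0.163400
P(Port system down) [AND] = 0.33 × 0.22 × 0.163400 = 0.011863
P(Pump set fails) [OR] = 1 − (1−0.36) × (1−0.08) = 0.411200
P(Followup chain inoperative) [OR] = 1 − (1−0.17) × (1−0.03) × (1−0.411200) = 0.525957
P(Ship steering unresponsive) [OR] = 1 − (1−0.011863) × (1−0.525957) = 0.531581
Rounded to 4 decimal places: P(Ship steering unresponsive) ≈ 0.5316.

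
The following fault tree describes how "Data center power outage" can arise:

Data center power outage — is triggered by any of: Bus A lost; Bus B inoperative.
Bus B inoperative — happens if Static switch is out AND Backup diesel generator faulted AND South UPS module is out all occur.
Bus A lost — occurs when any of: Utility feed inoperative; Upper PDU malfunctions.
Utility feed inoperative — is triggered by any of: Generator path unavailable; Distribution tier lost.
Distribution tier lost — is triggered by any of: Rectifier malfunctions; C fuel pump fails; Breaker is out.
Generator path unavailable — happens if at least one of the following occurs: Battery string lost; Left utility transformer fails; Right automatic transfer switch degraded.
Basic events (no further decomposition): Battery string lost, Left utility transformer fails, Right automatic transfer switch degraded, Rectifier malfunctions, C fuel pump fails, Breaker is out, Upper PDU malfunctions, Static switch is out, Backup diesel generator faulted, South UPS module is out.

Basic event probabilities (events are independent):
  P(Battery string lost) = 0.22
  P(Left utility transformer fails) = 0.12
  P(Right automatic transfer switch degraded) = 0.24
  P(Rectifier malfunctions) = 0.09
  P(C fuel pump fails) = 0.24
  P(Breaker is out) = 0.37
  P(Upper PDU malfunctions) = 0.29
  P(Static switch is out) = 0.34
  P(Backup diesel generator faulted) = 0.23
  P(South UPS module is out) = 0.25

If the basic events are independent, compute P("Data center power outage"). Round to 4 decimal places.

0.8418

P(Generator path unavailable) [OR] = 1 − (1−0.22) × (1−0.12) × (1−0.24) = 0.478336
P(Distribution tier lost) [OR] = 1 − (1−0.09) × (1−0.24) × (1−0.37) = 0.564292
P(Utility feed inoperative) [OR] = 1 − (1−0.478336) × (1−0.564292) = 0.772707
P(Bus A lost) [OR] = 1 − (1−0.772707) × (1−0.29) = 0.838622
P(Bus B inoperative) [AND] = 0.34 × 0.23 × 0.25 = 0.019550
P(Data center power outage) [OR] = 1 − (1−0.838622) × (1−0.019550) = 0.841777
Rounded to 4 decimal places: P(Data center power outage) ≈ 0.8418.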